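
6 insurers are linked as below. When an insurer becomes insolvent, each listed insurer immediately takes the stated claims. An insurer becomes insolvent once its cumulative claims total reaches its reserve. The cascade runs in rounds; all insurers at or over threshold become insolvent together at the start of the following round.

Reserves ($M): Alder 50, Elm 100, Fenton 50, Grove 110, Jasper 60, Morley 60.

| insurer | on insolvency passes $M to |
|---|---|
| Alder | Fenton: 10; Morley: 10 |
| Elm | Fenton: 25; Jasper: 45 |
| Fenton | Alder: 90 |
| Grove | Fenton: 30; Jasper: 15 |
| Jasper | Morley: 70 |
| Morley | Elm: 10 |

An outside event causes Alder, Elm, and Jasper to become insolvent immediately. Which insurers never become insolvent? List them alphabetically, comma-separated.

Fenton, Grove

Round 1 — Alder, Elm, Jasper become insolvent (initial).
  Fenton: +10+25 → 35 < 50
  Morley: +10+70 → 80 ≥ 60
Round 2 — Morley becomes insolvent.
No further insolvencies.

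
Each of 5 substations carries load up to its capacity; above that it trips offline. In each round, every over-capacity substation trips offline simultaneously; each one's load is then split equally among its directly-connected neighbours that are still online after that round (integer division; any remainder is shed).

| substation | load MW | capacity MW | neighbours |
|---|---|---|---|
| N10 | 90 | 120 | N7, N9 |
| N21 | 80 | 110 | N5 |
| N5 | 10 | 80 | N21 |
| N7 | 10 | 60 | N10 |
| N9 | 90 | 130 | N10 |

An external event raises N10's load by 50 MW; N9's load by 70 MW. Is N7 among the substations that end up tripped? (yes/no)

yes

Round 1 — N10 at 140 > 120; N9 at 160 > 130. N10, N9 trip offline.
  N10 sheds 140 MW to N7: 140 each.
    N7: 10+140 = 150 > 60
  N9 sheds 160 MW: no online neighbours, lost.
Round 2 — N7 trips offline.
  N7 sheds 150 MW: no online neighbours, lost.
No further trips.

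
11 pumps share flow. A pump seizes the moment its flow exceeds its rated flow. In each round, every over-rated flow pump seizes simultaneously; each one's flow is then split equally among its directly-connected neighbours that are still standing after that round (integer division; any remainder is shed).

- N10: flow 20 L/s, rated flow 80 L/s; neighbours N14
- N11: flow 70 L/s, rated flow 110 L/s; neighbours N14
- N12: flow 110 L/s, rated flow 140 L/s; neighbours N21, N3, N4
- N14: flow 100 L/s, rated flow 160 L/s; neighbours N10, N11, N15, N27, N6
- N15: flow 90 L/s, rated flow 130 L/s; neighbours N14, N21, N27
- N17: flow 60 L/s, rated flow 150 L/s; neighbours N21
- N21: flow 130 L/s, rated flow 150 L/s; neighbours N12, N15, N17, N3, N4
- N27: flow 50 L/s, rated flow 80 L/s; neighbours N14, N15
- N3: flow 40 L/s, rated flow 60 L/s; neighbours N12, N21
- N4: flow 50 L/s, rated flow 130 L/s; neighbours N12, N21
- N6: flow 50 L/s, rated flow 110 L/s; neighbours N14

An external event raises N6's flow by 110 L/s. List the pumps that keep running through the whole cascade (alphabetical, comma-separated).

N17

Round 1 — N6 at 160 > 110. N6 seizes.
  N6 sheds 160 L/s to N14: 160 each.
    N14: 100+160 = 260 > 160
Round 2 — N14 seizes.
  N14 sheds 260 L/s to N10, N11, N15, N27: 65 each.
    N10: 20+65 = 85 > 80
    N11: 70+65 = 135 > 110
    N15: 90+65 = 155 > 130
    N27: 50+65 = 115 > 80
Round 3 — N10, N11, N15, N27 seize.
  N10 sheds 85 L/s: no online neighbours, lost.
  N11 sheds 135 L/s: no online neighbours, lost.
  N15 sheds 155 L/s to N21: 155 each.
    N21: 130+155 = 285 > 150
  N27 sheds 115 L/s: no online neighbours, lost.
Round 4 — N21 seizes.
  N21 sheds 285 L/s to N12, N17, N3, N4: 71 each (1 lost).
    N12: 110+71 = 181 > 140
    N17: 60+71 = 131 ≤ 150
    N3: 40+71 = 111 > 60
    N4: 50+71 = 121 ≤ 130
Round 5 — N12, N3 seize.
  N12 sheds 181 L/s to N4: 181 each.
    N4: 121+181 = 302 > 130
  N3 sheds 111 L/s: no online neighbours, lost.
Round 6 — N4 seizes.
  N4 sheds 302 L/s: no online neighbours, lost.
No further seizures.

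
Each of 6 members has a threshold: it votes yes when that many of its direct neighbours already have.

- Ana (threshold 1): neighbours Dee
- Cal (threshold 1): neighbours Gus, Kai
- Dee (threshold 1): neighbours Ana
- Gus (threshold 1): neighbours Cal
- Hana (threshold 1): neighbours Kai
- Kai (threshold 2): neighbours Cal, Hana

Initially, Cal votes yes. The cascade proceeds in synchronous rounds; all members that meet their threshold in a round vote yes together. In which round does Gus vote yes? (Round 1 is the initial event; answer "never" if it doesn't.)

Round 1 — Cal votes yes (initial).
Round 2 — checking thresholds:
  Gus: 1 of 1 neighbours ≥ 1, votes yes.
  Kai: 1 of 2 neighbours < 2, below threshold.
Round 3 — no new yes votes; cascade stops.

2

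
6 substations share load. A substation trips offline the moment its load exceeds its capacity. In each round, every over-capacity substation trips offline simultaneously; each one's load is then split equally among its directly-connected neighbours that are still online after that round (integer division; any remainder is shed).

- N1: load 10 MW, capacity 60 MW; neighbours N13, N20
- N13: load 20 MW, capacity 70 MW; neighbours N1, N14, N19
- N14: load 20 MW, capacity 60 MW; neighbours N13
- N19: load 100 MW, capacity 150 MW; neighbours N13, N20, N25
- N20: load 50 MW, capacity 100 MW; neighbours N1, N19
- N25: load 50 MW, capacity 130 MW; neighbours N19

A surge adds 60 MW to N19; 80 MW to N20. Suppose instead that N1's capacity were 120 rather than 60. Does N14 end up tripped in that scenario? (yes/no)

yes

With N1's capacity at 120:
Round 1 — N19 at 160 > 150; N20 at 130 > 100. N19, N20 trip offline.
  N19 sheds 160 MW to N13, N25: 80 each.
    N13: 20+80 = 100 > 70
    N25: 50+80 = 130 ≤ 130
  N20 sheds 130 MW to N1: 130 each.
    N1: 10+130 = 140 > 120
Round 2 — N1, N13 trip offline.
  N1 sheds 140 MW: no online neighbours, lost.
  N13 sheds 100 MW to N14: 100 each.
    N14: 20+100 = 120 > 60
Round 3 — N14 trips offline.
  N14 sheds 120 MW: no online neighbours, lost.
No further trips.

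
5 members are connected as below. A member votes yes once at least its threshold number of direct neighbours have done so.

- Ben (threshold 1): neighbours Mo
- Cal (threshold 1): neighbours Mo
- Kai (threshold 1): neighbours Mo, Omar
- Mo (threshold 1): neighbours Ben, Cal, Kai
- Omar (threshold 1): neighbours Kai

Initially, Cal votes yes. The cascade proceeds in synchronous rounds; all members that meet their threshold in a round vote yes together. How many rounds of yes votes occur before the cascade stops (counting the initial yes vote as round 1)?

Round 1 — Cal votes yes (initial).
Round 2 — checking thresholds:
  Mo: 1 of 3 neighbours ≥ 1, votes yes.
Round 3 — checking thresholds:
  Ben: 1 of 1 neighbours ≥ 1, votes yes.
  Kai: 1 of 2 neighbours ≥ 1, votes yes.
Round 4 — checking thresholds:
  Omar: 1 of 1 neighbours ≥ 1, votes yes.
Round 5 — no new yes votes; cascade stops.

4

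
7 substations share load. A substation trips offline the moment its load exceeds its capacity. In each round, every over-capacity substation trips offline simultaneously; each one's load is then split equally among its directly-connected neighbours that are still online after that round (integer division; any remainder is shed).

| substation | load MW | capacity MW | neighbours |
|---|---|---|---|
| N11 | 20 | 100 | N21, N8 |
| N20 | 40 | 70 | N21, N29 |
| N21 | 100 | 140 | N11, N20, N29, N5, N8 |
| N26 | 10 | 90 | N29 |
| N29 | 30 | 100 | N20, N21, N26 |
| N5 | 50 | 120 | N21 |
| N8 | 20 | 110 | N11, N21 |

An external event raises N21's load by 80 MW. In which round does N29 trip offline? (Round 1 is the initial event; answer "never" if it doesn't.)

3

Round 1 — N21 at 180 > 140. N21 trips offline.
  N21 sheds 180 MW to N11, N20, N29, N5, N8: 36 each.
    N11: 20+36 = 56 ≤ 100
    N20: 40+36 = 76 > 70
    N29: 30+36 = 66 ≤ 100
    N5: 50+36 = 86 ≤ 120
    N8: 20+36 = 56 ≤ 110
Round 2 — N20 trips offline.
  N20 sheds 76 MW to N29: 76 each.
    N29: 66+76 = 142 > 100
Round 3 — N29 trips offline.
  N29 sheds 142 MW to N26: 142 each.
    N26: 10+142 = 152 > 90
Round 4 — N26 trips offline.
  N26 sheds 152 MW: no online neighbours, lost.
No further trips.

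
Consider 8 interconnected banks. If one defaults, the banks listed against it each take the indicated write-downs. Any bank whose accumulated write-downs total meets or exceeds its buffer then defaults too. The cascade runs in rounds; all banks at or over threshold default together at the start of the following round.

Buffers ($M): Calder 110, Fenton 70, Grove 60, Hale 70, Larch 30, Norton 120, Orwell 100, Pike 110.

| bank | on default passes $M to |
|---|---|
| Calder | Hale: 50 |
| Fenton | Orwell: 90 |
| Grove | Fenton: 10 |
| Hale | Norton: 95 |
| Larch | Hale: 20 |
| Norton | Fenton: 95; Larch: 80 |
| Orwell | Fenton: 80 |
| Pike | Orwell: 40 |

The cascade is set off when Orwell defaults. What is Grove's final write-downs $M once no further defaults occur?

0

Round 1 — Orwell defaults (initial).
  Fenton: +80 → 80 ≥ 70
Round 2 — Fenton defaults.
No further defaults.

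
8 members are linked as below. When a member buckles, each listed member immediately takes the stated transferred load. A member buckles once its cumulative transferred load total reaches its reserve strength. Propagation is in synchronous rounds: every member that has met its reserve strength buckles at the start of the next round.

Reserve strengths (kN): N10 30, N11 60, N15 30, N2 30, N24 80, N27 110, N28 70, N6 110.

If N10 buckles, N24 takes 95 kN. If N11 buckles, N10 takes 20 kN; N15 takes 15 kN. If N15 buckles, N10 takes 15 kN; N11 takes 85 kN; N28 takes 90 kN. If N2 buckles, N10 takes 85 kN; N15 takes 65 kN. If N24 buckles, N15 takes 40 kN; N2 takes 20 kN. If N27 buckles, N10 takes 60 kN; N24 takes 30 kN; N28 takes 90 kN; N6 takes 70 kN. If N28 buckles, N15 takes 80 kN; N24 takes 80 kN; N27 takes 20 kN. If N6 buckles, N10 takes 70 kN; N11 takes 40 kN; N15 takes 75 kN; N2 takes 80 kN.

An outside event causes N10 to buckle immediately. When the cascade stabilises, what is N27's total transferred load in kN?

20

Round 1 — N10 buckles (initial).
  N24: +95 → 95 ≥ 80
Round 2 — N24 buckles.
  N15: +40 → 40 ≥ 30
  N2: +20 → 20 < 30
Round 3 — N15 buckles.
  N11: +85 → 85 ≥ 60
  N28: +90 → 90 ≥ 70
Round 4 — N11, N28 buckle.
  N27: +20 → 20 < 110
No further bucklings.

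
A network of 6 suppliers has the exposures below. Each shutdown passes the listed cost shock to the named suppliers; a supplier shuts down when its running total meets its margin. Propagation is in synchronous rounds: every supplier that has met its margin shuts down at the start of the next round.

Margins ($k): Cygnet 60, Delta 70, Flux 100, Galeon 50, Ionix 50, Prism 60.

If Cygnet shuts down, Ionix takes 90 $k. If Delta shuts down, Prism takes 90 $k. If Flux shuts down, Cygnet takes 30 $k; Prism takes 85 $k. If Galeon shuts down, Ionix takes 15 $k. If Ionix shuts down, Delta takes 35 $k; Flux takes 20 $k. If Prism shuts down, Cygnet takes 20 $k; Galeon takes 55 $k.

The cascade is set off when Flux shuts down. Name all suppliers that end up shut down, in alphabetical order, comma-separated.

Round 1 — Flux shuts down (initial).
  Cygnet: +30 → 30 < 60
  Prism: +85 → 85 ≥ 60
Round 2 — Prism shuts down.
  Cygnet: +20 → 50 < 60
  Galeon: +55 → 55 ≥ 50
Round 3 — Galeon shuts down.
  Ionix: +15 → 15 < 50
No further shutdowns.

Flux, Galeon, Prism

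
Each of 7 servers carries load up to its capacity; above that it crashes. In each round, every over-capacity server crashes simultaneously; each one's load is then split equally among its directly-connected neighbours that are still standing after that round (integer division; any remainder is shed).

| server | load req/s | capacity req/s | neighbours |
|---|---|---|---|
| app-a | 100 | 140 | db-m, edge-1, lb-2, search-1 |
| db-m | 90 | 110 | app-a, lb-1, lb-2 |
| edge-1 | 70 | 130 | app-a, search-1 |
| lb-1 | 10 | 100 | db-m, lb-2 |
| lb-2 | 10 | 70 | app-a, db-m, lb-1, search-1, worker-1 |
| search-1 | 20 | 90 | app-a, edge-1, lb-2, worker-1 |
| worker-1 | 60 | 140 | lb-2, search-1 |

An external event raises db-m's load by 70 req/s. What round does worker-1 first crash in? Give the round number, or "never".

5

Round 1 — db-m at 160 > 110. db-m crashes.
  db-m sheds 160 req/s to app-a, lb-1, lb-2: 53 each (1 lost).
    app-a: 100+53 = 153 > 140
    lb-1: 10+53 = 63 ≤ 100
    lb-2: 10+53 = 63 ≤ 70
Round 2 — app-a crashes.
  app-a sheds 153 req/s to edge-1, lb-2, search-1: 51 each.
    edge-1: 70+51 = 121 ≤ 130
    lb-2: 63+51 = 114 > 70
    search-1: 20+51 = 71 ≤ 90
Round 3 — lb-2 crashes.
  lb-2 sheds 114 req/s to lb-1, search-1, worker-1: 38 each.
    lb-1: 63+38 = 101 > 100
    search-1: 71+38 = 109 > 90
    worker-1: 60+38 = 98 ≤ 140
Round 4 — lb-1, search-1 crash.
  lb-1 sheds 101 req/s: no online neighbours, lost.
  search-1 sheds 109 req/s to edge-1, worker-1: 54 each (1 lost).
    edge-1: 121+54 = 175 > 130
    worker-1: 98+54 = 152 > 140
Round 5 — edge-1, worker-1 crash.
  edge-1 sheds 175 req/s: no online neighbours, lost.
  worker-1 sheds 152 req/s: no online neighbours, lost.
No further crashes.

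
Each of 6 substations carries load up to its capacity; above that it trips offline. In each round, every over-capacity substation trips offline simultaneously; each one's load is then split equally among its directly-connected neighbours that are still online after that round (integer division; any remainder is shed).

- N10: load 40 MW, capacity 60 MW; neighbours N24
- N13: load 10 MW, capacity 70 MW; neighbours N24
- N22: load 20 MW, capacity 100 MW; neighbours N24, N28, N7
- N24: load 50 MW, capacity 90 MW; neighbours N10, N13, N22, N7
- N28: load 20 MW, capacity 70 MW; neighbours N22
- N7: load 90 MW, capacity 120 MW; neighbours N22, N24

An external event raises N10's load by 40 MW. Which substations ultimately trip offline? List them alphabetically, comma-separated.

Round 1 — N10 at 80 > 60. N10 trips offline.
  N10 sheds 80 MW to N24: 80 each.
    N24: 50+80 = 130 > 90
Round 2 — N24 trips offline.
  N24 sheds 130 MW to N13, N22, N7: 43 each (1 lost).
    N13: 10+43 = 53 ≤ 70
    N22: 20+43 = 63 ≤ 100
    N7: 90+43 = 133 > 120
Round 3 — N7 trips offline.
  N7 sheds 133 MW to N22: 133 each.
    N22: 63+133 = 196 > 100
Round 4 — N22 trips offline.
  N22 sheds 196 MW to N28: 196 each.
    N28: 20+196 = 216 > 70
Round 5 — N28 trips offline.
  N28 sheds 216 MW: no online neighbours, lost.
No further trips.

N10, N22, N24, N28, N7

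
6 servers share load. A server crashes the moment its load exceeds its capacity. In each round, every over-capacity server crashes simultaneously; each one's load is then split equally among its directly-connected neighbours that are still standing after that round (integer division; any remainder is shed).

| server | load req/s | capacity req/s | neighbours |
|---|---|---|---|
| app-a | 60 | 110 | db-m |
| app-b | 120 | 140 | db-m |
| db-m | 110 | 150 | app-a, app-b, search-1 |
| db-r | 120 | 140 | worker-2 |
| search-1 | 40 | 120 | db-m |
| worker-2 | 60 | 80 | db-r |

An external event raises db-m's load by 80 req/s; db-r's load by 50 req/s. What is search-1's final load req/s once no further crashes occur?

103

Round 1 — db-m at 190 > 150; db-r at 170 > 140. db-m, db-r crash.
  db-m sheds 190 req/s to app-a, app-b, search-1: 63 each (1 lost).
    app-a: 60+63 = 123 > 110
    app-b: 120+63 = 183 > 140
    search-1: 40+63 = 103 ≤ 120
  db-r sheds 170 req/s to worker-2: 170 each.
    worker-2: 60+170 = 230 > 80
Round 2 — app-a, app-b, worker-2 crash.
  app-a sheds 123 req/s: no online neighbours, lost.
  app-b sheds 183 req/s: no online neighbours, lost.
  worker-2 sheds 230 req/s: no online neighbours, lost.
No further crashes.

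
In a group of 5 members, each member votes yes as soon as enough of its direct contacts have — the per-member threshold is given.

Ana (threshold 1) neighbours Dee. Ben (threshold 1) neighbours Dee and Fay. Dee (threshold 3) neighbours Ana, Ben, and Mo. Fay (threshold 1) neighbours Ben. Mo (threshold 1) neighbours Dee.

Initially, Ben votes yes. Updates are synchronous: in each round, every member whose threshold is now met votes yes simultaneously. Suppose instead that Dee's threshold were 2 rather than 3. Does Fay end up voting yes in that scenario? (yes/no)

With Dee's threshold at 2:
Round 1 — Ben votes yes (initial).
Round 2 — checking thresholds:
  Dee: 1 of 3 neighbours < 2, not yet.
  Fay: 1 of 1 neighbours ≥ 1, votes yes.
Round 3 — no new yes votes; cascade stops.

yes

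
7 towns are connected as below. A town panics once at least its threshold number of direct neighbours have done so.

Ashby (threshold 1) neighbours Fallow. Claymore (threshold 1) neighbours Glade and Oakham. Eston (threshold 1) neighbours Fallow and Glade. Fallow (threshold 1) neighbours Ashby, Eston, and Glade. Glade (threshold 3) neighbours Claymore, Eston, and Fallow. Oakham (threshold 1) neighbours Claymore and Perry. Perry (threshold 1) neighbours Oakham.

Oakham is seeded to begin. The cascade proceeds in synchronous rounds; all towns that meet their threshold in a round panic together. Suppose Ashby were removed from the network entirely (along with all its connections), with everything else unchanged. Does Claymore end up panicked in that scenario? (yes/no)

With Ashby removed:
Round 1 — Oakham panics (initial).
Round 2 — checking thresholds:
  Claymore: 1 of 2 neighbours ≥ 1, panics.
  Perry: 1 of 1 neighbours ≥ 1, panics.
Round 3 — no new panics; cascade stops.

yes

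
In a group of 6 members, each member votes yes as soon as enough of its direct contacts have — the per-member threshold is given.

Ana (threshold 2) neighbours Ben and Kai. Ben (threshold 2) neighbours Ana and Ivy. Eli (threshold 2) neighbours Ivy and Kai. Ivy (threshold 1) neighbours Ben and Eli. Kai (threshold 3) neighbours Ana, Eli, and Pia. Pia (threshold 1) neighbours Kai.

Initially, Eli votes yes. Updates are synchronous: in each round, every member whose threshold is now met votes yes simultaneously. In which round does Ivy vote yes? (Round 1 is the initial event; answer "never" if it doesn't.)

Round 1 — Eli votes yes (initial).
Round 2 — checking thresholds:
  Ivy: 1 of 2 neighbours ≥ 1, votes yes.
  Kai: 1 of 3 neighbours < 3, holds.
Round 3 — no new yes votes; cascade stops.

2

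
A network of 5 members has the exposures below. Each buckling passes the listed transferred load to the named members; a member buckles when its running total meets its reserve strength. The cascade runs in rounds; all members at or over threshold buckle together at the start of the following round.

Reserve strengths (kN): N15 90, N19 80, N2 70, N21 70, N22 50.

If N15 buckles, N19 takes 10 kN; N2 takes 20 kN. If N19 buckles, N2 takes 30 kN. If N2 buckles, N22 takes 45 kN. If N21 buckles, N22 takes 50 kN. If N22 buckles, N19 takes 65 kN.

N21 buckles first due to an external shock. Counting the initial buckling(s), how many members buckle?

Round 1 — N21 buckles (initial).
  N22: +50 → 50 ≥ 50
Round 2 — N22 buckles.
  N19: +65 → 65 < 80
No further bucklings.

2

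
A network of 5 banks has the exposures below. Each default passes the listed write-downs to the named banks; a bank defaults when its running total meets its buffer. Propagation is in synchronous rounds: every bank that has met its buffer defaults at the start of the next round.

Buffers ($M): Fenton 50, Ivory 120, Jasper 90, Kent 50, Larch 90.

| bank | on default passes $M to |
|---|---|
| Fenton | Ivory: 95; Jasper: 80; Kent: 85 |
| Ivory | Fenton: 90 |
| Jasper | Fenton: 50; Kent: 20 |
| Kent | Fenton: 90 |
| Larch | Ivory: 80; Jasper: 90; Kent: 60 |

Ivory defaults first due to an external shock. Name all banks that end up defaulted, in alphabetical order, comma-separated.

Fenton, Ivory, Kent

Round 1 — Ivory defaults (initial).
  Fenton: +90 → 90 ≥ 50
Round 2 — Fenton defaults.
  Jasper: +80 → 80 < 90
  Kent: +85 → 85 ≥ 50
Round 3 — Kent defaults.
No further defaults.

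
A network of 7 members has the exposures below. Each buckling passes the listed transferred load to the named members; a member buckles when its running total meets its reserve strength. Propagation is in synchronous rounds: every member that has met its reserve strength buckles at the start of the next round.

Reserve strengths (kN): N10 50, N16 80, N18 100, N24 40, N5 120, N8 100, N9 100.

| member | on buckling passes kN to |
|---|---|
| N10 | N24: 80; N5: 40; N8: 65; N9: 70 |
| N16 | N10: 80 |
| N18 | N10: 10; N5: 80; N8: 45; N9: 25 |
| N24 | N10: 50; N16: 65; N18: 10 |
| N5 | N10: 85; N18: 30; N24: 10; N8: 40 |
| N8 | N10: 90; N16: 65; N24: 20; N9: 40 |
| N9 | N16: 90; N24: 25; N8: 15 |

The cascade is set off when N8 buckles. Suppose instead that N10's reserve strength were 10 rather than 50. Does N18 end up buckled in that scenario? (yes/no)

With N10's reserve strength at 10:
Round 1 — N8 buckles (initial).
  N10: +90 → 90 ≥ 10
  N16: +65 → 65 < 80
  N24: +20 → 20 < 40
  N9: +40 → 40 < 100
Round 2 — N10 buckles.
  N24: +80 → 100 ≥ 40
  N5: +40 → 40 < 120
  N9: +70 → 110 ≥ 100
Round 3 — N24, N9 buckle.
  N16: +65+90 → 220 ≥ 80
  N18: +10 → 10 < 100
Round 4 — N16 buckles.
No further bucklings.

no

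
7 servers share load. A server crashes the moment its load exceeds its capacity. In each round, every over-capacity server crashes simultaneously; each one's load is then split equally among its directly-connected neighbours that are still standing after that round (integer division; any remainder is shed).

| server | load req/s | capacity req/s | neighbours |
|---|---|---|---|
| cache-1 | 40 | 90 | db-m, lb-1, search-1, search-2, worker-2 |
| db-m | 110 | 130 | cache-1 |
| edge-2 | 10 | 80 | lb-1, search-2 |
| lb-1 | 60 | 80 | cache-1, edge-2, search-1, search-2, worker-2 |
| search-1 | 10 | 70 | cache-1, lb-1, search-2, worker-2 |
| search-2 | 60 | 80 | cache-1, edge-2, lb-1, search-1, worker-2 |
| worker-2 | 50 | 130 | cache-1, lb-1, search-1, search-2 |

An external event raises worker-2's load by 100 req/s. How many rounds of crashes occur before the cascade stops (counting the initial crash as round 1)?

4

Round 1 — worker-2 at 150 > 130. worker-2 crashes.
  worker-2 sheds 150 req/s to cache-1, lb-1, search-1, search-2: 37 each (2 lost).
    cache-1: 40+37 = 77 ≤ 90
    lb-1: 60+37 = 97 > 80
    search-1: 10+37 = 47 ≤ 70
    search-2: 60+37 = 97 > 80
Round 2 — lb-1, search-2 crash.
  lb-1 sheds 97 req/s to cache-1, edge-2, search-1: 32 each (1 lost).
    cache-1: 77+32 = 109 > 90
    edge-2: 10+32 = 42 ≤ 80
    search-1: 47+32 = 79 > 70
  search-2 sheds 97 req/s to cache-1, edge-2, search-1: 32 each (1 lost).
    cache-1: 109+32 = 141 > 90
    edge-2: 42+32 = 74 ≤ 80
    search-1: 79+32 = 111 > 70
Round 3 — cache-1, search-1 crash.
  cache-1 sheds 141 req/s to db-m: 141 each.
    db-m: 110+141 = 251 > 130
  search-1 sheds 111 req/s: no online neighbours, lost.
Round 4 — db-m crashes.
  db-m sheds 251 req/s: no online neighbours, lost.
No further crashes.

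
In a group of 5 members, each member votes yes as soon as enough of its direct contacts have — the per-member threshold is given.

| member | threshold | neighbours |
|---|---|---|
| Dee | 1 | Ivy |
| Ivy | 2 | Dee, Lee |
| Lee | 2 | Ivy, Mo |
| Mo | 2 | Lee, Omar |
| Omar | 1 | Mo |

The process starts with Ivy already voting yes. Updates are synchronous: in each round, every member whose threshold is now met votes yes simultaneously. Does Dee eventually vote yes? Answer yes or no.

yes

Round 1 — Ivy votes yes (initial).
Round 2 — checking thresholds:
  Dee: 1 of 1 neighbours ≥ 1, votes yes.
  Lee: 1 of 2 neighbours < 2, holds.
Round 3 — no new yes votes; cascade stops.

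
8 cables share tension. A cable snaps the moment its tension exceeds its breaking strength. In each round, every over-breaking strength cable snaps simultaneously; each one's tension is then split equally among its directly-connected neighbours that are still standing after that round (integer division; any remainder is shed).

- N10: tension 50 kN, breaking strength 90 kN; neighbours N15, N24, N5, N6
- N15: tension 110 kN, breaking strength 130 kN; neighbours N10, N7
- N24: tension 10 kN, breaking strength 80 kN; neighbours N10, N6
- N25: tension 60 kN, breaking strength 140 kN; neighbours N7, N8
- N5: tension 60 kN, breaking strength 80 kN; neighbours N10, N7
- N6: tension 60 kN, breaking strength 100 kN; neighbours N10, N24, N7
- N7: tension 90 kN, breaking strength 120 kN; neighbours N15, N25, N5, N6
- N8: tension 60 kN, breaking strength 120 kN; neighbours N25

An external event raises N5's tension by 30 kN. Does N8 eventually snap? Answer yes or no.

Round 1 — N5 at 90 > 80. N5 snaps.
  N5 sheds 90 kN to N10, N7: 45 each.
    N10: 50+45 = 95 > 90
    N7: 90+45 = 135 > 120
Round 2 — N10, N7 snap.
  N10 sheds 95 kN to N15, N24, N6: 31 each (2 lost).
    N15: 110+31 = 141 > 130
    N24: 10+31 = 41 ≤ 80
    N6: 60+31 = 91 ≤ 100
  N7 sheds 135 kN to N15, N25, N6: 45 each.
    N15: 141+45 = 186 > 130
    N25: 60+45 = 105 ≤ 140
    N6: 91+45 = 136 > 100
Round 3 — N15, N6 snap.
  N15 sheds 186 kN: no online neighbours, lost.
  N6 sheds 136 kN to N24: 136 each.
    N24: 41+136 = 177 > 80
Round 4 — N24 snaps.
  N24 sheds 177 kN: no online neighbours, lost.
No further breaks.

no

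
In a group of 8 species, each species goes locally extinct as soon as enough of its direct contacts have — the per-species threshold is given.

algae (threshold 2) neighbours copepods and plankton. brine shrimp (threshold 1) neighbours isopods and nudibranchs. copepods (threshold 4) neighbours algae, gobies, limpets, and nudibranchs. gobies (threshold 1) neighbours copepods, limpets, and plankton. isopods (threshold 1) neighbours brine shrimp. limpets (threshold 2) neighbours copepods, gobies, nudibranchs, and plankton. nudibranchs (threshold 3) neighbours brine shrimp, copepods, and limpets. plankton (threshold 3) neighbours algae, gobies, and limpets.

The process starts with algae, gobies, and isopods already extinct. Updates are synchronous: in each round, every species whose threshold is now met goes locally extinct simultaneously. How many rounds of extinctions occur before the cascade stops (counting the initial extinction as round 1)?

Round 1 — algae, gobies, isopods go locally extinct (initial).
Round 2 — checking thresholds:
  brine shrimp: 1 of 2 neighbours ≥ 1, goes locally extinct.
  copepods: 2 of 4 neighbours < 4, not yet.
  limpets: 1 of 4 neighbours < 2, not yet.
  plankton: 2 of 3 neighbours < 3, not yet.
Round 3 — no new extinctions; cascade stops.

2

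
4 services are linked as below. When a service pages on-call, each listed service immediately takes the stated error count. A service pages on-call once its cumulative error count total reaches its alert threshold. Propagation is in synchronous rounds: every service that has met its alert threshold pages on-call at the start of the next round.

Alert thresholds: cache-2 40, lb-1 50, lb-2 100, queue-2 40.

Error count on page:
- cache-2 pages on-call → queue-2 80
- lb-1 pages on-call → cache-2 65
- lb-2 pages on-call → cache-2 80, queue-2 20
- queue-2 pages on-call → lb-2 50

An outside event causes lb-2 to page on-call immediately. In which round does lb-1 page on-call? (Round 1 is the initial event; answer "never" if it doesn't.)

never

Round 1 — lb-2 pages on-call (initial).
  cache-2: +80 → 80 ≥ 40
  queue-2: +20 → 20 < 40
Round 2 — cache-2 pages on-call.
  queue-2: +80 → 100 ≥ 40
Round 3 — queue-2 pages on-call.
No further pages.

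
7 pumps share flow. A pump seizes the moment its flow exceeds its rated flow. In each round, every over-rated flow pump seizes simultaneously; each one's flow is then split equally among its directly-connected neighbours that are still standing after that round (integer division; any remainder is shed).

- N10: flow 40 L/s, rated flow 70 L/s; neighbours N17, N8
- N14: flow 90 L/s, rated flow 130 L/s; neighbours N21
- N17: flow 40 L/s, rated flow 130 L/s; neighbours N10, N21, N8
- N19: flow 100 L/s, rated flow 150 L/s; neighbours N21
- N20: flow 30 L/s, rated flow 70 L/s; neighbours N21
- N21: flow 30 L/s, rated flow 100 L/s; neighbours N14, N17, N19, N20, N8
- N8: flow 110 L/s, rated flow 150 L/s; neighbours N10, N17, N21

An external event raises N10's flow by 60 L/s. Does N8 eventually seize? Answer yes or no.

yes

Round 1 — N10 at 100 > 70. N10 seizes.
  N10 sheds 100 L/s to N17, N8: 50 each.
    N17: 40+50 = 90 ≤ 130
    N8: 110+50 = 160 > 150
Round 2 — N8 seizes.
  N8 sheds 160 L/s to N17, N21: 80 each.
    N17: 90+80 = 170 > 130
    N21: 30+80 = 110 > 100
Round 3 — N17, N21 seize.
  N17 sheds 170 L/s: no online neighbours, lost.
  N21 sheds 110 L/s to N14, N19, N20: 36 each (2 lost).
    N14: 90+36 = 126 ≤ 130
    N19: 100+36 = 136 ≤ 150
    N20: 30+36 = 66 ≤ 70
No further seizures.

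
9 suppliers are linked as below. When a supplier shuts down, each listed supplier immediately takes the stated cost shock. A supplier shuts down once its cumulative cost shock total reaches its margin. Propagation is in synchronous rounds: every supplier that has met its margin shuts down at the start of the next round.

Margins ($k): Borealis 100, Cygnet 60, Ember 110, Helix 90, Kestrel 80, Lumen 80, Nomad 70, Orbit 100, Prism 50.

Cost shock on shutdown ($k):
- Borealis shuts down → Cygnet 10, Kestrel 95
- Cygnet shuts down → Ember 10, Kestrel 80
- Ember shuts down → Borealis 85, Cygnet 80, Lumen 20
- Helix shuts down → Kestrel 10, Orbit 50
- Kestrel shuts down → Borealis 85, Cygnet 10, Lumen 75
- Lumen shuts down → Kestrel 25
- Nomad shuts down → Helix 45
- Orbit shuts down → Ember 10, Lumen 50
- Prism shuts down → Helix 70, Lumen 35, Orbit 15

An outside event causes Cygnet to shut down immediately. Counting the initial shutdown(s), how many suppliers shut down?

2

Round 1 — Cygnet shuts down (initial).
  Ember: +10 → 10 < 110
  Kestrel: +80 → 80 ≥ 80
Round 2 — Kestrel shuts down.
  Borealis: +85 → 85 < 100
  Lumen: +75 → 75 < 80
No further shutdowns.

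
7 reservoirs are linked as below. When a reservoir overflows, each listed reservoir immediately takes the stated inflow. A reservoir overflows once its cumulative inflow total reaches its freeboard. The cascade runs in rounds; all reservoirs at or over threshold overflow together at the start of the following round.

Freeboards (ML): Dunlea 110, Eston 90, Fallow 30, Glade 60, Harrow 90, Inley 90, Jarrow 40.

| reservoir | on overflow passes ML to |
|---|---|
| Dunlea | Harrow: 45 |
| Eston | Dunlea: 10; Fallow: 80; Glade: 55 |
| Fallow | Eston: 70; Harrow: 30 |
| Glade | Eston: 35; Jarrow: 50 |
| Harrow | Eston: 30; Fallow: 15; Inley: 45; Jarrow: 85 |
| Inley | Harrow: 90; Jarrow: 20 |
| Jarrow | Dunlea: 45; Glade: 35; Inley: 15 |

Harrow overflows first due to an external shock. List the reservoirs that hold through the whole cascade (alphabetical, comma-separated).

Dunlea, Eston, Fallow, Glade, Inley

Round 1 — Harrow overflows (initial).
  Eston: +30 → 30 < 90
  Fallow: +15 → 15 < 30
  Inley: +45 → 45 < 90
  Jarrow: +85 → 85 ≥ 40
Round 2 — Jarrow overflows.
  Dunlea: +45 → 45 < 110
  Glade: +35 → 35 < 60
  Inley: +15 → 60 < 90
No further overflows.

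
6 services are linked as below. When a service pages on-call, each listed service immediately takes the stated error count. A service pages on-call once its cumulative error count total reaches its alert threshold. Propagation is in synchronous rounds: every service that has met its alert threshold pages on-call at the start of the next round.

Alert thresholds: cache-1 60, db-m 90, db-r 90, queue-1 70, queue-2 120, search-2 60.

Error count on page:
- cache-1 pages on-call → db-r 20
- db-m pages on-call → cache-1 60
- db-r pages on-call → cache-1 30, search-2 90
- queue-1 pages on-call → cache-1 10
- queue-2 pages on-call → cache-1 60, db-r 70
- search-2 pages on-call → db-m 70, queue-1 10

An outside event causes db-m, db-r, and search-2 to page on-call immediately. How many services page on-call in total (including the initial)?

Round 1 — db-m, db-r, search-2 page on-call (initial).
  cache-1: +60+30 → 90 ≥ 60
  queue-1: +10 → 10 < 70
Round 2 — cache-1 pages on-call.
No further pages.

4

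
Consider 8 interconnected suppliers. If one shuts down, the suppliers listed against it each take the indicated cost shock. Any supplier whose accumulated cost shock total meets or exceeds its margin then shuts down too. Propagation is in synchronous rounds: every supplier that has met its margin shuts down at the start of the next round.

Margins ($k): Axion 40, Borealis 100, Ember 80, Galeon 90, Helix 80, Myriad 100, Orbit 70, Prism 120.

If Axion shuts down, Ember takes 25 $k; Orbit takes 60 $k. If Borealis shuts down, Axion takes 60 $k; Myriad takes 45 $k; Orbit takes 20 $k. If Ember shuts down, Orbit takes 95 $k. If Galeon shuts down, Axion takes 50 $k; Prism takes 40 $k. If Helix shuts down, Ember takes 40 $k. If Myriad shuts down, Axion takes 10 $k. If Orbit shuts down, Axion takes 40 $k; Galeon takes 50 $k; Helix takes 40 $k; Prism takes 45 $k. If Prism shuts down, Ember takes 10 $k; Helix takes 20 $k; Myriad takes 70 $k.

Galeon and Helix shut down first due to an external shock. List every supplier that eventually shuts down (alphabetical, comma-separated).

Round 1 — Galeon, Helix shut down (initial).
  Axion: +50 → 50 ≥ 40
  Ember: +40 → 40 < 80
  Prism: +40 → 40 < 120
Round 2 — Axion shuts down.
  Ember: +25 → 65 < 80
  Orbit: +60 → 60 < 70
No further shutdowns.

Axion, Galeon, Helix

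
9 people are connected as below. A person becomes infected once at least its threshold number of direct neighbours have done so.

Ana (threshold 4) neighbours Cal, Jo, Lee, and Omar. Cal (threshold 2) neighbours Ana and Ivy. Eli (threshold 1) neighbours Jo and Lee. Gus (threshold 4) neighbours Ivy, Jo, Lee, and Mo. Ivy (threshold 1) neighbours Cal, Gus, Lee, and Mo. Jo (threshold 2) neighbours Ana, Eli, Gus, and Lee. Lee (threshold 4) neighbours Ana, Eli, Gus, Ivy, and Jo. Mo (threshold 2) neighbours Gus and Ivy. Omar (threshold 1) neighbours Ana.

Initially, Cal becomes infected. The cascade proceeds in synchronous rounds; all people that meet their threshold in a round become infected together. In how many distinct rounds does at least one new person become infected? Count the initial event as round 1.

Round 1 — Cal becomes infected (initial).
Round 2 — checking thresholds:
  Ana: 1 of 4 neighbours < 4, holds.
  Ivy: 1 of 4 neighbours ≥ 1, becomes infected.
Round 3 — no new infections; cascade stops.

2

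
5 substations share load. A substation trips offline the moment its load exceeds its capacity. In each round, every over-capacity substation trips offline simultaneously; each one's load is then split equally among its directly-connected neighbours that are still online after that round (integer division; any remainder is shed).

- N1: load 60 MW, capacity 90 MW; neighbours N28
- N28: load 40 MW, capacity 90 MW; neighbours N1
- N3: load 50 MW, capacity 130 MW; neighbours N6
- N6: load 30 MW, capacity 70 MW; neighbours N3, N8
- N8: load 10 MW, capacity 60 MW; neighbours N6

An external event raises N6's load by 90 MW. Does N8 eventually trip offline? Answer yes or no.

Round 1 — N6 at 120 > 70. N6 trips offline.
  N6 sheds 120 MW to N3, N8: 60 each.
    N3: 50+60 = 110 ≤ 130
    N8: 10+60 = 70 > 60
Round 2 — N8 trips offline.
  N8 sheds 70 MW: no online neighbours, lost.
No further trips.

yes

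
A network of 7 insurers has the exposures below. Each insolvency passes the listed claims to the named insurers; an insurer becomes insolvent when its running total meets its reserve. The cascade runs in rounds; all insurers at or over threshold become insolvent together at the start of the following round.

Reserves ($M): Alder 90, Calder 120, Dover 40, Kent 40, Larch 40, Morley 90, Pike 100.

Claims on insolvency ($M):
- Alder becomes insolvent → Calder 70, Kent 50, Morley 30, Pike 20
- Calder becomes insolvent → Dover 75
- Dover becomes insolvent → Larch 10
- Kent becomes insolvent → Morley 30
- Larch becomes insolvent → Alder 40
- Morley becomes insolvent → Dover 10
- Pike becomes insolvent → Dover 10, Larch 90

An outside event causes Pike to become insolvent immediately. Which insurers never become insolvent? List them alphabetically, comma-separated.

Round 1 — Pike becomes insolvent (initial).
  Dover: +10 → 10 < 40
  Larch: +90 → 90 ≥ 40
Round 2 — Larch becomes insolvent.
  Alder: +40 → 40 < 90
No further insolvencies.

Alder, Calder, Dover, Kent, Morley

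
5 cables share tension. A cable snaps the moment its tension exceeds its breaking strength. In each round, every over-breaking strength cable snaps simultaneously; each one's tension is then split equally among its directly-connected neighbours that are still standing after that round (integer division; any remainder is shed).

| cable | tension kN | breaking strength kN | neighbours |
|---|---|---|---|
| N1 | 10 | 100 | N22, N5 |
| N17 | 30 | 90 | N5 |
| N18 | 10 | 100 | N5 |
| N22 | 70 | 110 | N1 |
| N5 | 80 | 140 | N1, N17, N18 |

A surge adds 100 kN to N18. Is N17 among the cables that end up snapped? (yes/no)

yes

Round 1 — N18 at 110 > 100. N18 snaps.
  N18 sheds 110 kN to N5: 110 each.
    N5: 80+110 = 190 > 140
Round 2 — N5 snaps.
  N5 sheds 190 kN to N1, N17: 95 each.
    N1: 10+95 = 105 > 100
    N17: 30+95 = 125 > 90
Round 3 — N1, N17 snap.
  N1 sheds 105 kN to N22: 105 each.
    N22: 70+105 = 175 > 110
  N17 sheds 125 kN: no online neighbours, lost.
Round 4 — N22 snaps.
  N22 sheds 175 kN: no online neighbours, lost.
No further breaks.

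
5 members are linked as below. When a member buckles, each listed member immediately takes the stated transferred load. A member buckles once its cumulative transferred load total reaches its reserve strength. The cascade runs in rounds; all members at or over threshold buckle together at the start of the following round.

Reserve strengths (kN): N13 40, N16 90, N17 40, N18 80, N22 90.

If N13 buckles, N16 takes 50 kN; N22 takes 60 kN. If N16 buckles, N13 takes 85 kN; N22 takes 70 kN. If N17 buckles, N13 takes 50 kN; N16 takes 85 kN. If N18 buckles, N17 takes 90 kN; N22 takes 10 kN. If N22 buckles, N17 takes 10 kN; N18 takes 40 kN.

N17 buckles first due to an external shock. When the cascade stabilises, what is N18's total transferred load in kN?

40

Round 1 — N17 buckles (initial).
  N13: +50 → 50 ≥ 40
  N16: +85 → 85 < 90
Round 2 — N13 buckles.
  N16: +50 → 135 ≥ 90
  N22: +60 → 60 < 90
Round 3 — N16 buckles.
  N22: +70 → 130 ≥ 90
Round 4 — N22 buckles.
  N18: +40 → 40 < 80
No further bucklings.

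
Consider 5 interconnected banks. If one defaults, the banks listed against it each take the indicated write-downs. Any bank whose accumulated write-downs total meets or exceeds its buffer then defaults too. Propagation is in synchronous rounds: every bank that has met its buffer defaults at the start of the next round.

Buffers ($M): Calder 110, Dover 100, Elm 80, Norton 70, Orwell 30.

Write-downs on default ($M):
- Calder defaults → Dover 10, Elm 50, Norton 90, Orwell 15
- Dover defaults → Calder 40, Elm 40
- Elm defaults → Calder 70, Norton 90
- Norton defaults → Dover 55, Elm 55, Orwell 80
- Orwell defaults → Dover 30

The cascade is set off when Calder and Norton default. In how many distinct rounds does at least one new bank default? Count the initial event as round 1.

Round 1 — Calder, Norton default (initial).
  Dover: +10+55 → 65 < 100
  Elm: +50+55 → 105 ≥ 80
  Orwell: +15+80 → 95 ≥ 30
Round 2 — Elm, Orwell default.
  Dover: +30 → 95 < 100
No further defaults.

2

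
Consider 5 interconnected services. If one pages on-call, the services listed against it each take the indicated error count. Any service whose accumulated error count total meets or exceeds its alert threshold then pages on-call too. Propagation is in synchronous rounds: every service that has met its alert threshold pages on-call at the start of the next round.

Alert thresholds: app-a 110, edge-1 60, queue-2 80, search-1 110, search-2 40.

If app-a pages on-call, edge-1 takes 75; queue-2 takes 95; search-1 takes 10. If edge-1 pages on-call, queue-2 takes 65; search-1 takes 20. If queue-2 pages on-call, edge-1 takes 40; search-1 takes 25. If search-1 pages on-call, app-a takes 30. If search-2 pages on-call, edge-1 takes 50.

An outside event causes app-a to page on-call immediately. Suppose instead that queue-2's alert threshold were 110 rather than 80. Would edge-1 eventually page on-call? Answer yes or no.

With queue-2's alert threshold at 110:
Round 1 — app-a pages on-call (initial).
  edge-1: +75 → 75 ≥ 60
  queue-2: +95 → 95 < 110
  search-1: +10 → 10 < 110
Round 2 — edge-1 pages on-call.
  queue-2: +65 → 160 ≥ 110
  search-1: +20 → 30 < 110
Round 3 — queue-2 pages on-call.
  search-1: +25 → 55 < 110
No further pages.

yes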